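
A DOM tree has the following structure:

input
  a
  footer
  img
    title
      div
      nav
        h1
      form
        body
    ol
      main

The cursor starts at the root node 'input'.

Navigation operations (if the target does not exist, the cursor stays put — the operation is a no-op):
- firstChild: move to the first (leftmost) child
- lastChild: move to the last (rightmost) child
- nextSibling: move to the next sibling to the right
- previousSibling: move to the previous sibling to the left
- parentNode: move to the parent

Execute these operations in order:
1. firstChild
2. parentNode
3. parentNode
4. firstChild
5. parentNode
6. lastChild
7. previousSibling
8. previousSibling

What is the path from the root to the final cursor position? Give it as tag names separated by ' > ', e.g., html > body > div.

Answer: input > a

Derivation:
After 1 (firstChild): a
After 2 (parentNode): input
After 3 (parentNode): input (no-op, stayed)
After 4 (firstChild): a
After 5 (parentNode): input
After 6 (lastChild): img
After 7 (previousSibling): footer
After 8 (previousSibling): a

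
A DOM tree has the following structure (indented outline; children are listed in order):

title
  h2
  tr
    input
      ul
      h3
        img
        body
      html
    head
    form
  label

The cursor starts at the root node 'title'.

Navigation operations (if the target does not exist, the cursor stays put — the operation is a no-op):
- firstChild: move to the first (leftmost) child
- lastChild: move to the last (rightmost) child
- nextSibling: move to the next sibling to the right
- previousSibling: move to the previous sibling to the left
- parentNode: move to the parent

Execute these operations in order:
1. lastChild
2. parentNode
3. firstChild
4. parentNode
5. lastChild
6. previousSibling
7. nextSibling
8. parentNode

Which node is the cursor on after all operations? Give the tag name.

Answer: title

Derivation:
After 1 (lastChild): label
After 2 (parentNode): title
After 3 (firstChild): h2
After 4 (parentNode): title
After 5 (lastChild): label
After 6 (previousSibling): tr
After 7 (nextSibling): label
After 8 (parentNode): title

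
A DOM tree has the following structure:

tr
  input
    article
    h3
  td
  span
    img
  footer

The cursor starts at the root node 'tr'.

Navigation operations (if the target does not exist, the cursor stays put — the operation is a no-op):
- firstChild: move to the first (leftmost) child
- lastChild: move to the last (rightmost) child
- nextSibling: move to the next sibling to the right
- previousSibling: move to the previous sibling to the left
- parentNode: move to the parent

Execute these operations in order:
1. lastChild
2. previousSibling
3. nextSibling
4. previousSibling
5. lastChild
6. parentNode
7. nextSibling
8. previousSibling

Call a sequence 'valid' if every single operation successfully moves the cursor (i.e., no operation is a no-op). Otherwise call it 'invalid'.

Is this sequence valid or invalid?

Answer: valid

Derivation:
After 1 (lastChild): footer
After 2 (previousSibling): span
After 3 (nextSibling): footer
After 4 (previousSibling): span
After 5 (lastChild): img
After 6 (parentNode): span
After 7 (nextSibling): footer
After 8 (previousSibling): span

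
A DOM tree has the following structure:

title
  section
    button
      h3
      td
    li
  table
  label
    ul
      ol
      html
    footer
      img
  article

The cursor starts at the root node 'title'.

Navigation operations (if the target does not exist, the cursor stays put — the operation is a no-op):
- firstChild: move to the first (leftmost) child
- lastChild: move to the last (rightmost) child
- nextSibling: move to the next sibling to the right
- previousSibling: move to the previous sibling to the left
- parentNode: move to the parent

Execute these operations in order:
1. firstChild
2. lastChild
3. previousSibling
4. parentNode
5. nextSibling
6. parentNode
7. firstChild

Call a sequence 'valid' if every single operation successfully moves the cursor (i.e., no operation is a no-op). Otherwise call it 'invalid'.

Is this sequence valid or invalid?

After 1 (firstChild): section
After 2 (lastChild): li
After 3 (previousSibling): button
After 4 (parentNode): section
After 5 (nextSibling): table
After 6 (parentNode): title
After 7 (firstChild): section

Answer: valid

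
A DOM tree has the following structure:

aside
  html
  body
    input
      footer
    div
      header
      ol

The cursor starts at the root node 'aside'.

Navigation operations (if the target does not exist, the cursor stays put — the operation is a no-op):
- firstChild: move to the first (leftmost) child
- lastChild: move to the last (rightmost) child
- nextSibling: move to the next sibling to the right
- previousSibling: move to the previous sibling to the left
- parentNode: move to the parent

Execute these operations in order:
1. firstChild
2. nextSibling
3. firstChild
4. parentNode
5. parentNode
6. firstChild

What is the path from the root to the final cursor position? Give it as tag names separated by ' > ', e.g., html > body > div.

After 1 (firstChild): html
After 2 (nextSibling): body
After 3 (firstChild): input
After 4 (parentNode): body
After 5 (parentNode): aside
After 6 (firstChild): html

Answer: aside > html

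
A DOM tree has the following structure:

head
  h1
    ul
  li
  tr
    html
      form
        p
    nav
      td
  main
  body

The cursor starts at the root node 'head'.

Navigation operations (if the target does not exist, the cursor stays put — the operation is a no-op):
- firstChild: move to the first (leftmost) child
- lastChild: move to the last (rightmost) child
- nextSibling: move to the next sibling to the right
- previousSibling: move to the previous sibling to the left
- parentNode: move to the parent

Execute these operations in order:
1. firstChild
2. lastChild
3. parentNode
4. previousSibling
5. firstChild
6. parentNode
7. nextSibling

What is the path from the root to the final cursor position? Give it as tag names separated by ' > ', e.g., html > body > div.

After 1 (firstChild): h1
After 2 (lastChild): ul
After 3 (parentNode): h1
After 4 (previousSibling): h1 (no-op, stayed)
After 5 (firstChild): ul
After 6 (parentNode): h1
After 7 (nextSibling): li

Answer: head > li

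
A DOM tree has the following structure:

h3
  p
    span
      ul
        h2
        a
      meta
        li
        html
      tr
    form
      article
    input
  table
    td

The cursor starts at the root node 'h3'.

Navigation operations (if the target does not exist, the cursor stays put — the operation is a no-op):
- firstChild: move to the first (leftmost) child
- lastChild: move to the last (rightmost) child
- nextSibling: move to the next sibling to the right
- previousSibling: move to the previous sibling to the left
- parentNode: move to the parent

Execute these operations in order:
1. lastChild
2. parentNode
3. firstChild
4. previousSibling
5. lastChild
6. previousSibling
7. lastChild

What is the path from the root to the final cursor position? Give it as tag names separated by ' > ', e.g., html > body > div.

After 1 (lastChild): table
After 2 (parentNode): h3
After 3 (firstChild): p
After 4 (previousSibling): p (no-op, stayed)
After 5 (lastChild): input
After 6 (previousSibling): form
After 7 (lastChild): article

Answer: h3 > p > form > article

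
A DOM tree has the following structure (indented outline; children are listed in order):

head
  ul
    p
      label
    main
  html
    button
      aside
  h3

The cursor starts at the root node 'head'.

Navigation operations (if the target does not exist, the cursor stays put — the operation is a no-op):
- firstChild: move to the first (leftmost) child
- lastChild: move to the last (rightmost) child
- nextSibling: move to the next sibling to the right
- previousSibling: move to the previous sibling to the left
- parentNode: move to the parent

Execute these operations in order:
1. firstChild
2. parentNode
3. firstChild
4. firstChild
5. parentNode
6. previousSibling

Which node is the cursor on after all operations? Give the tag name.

Answer: ul

Derivation:
After 1 (firstChild): ul
After 2 (parentNode): head
After 3 (firstChild): ul
After 4 (firstChild): p
After 5 (parentNode): ul
After 6 (previousSibling): ul (no-op, stayed)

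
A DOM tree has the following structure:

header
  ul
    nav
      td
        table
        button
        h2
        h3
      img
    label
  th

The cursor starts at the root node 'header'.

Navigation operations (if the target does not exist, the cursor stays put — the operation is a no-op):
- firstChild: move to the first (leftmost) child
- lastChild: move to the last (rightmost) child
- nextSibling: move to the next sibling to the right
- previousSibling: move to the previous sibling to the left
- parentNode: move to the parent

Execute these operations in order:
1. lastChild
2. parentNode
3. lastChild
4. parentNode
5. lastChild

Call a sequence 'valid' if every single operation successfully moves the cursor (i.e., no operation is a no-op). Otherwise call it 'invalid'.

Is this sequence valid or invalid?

After 1 (lastChild): th
After 2 (parentNode): header
After 3 (lastChild): th
After 4 (parentNode): header
After 5 (lastChild): th

Answer: valid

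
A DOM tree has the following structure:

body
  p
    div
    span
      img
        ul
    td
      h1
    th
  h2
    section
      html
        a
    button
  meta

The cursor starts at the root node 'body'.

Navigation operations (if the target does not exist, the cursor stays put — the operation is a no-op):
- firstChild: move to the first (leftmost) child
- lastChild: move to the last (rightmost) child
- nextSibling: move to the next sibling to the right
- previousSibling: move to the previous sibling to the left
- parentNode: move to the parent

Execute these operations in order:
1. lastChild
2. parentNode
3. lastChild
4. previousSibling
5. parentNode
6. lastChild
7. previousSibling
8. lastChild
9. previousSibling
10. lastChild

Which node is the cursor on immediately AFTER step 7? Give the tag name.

Answer: h2

Derivation:
After 1 (lastChild): meta
After 2 (parentNode): body
After 3 (lastChild): meta
After 4 (previousSibling): h2
After 5 (parentNode): body
After 6 (lastChild): meta
After 7 (previousSibling): h2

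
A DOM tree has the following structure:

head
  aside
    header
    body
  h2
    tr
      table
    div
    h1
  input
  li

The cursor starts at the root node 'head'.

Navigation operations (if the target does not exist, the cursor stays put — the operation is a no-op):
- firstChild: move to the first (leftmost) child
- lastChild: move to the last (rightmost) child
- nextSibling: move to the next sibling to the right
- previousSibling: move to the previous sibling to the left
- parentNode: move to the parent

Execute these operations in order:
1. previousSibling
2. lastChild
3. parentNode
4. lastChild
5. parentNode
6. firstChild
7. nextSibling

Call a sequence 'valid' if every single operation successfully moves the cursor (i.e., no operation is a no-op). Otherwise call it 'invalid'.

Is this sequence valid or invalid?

Answer: invalid

Derivation:
After 1 (previousSibling): head (no-op, stayed)
After 2 (lastChild): li
After 3 (parentNode): head
After 4 (lastChild): li
After 5 (parentNode): head
After 6 (firstChild): aside
After 7 (nextSibling): h2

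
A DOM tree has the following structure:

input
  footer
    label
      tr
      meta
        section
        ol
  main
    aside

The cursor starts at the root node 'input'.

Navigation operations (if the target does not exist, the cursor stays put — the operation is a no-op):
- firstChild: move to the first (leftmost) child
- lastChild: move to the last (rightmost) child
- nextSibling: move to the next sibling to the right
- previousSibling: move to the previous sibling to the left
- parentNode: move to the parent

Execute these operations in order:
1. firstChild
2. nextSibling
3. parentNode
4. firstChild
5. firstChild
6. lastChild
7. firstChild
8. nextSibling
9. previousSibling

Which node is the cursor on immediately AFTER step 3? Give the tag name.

Answer: input

Derivation:
After 1 (firstChild): footer
After 2 (nextSibling): main
After 3 (parentNode): input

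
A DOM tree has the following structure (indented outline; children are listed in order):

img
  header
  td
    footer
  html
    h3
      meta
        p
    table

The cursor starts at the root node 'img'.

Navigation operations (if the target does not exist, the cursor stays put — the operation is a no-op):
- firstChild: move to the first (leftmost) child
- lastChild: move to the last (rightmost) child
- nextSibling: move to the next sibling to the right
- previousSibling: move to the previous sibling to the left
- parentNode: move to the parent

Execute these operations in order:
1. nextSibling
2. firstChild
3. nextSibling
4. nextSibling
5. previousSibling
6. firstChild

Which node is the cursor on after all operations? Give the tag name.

After 1 (nextSibling): img (no-op, stayed)
After 2 (firstChild): header
After 3 (nextSibling): td
After 4 (nextSibling): html
After 5 (previousSibling): td
After 6 (firstChild): footer

Answer: footer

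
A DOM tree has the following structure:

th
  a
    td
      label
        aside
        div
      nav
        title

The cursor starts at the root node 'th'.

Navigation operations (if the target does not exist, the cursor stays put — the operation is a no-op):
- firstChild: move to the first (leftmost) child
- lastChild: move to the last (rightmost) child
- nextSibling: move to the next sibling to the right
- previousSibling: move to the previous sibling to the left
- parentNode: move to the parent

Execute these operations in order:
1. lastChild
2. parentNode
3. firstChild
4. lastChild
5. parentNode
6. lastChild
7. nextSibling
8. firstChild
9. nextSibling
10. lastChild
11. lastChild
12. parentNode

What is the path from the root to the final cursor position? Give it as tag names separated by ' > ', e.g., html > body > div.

Answer: th > a > td > nav

Derivation:
After 1 (lastChild): a
After 2 (parentNode): th
After 3 (firstChild): a
After 4 (lastChild): td
After 5 (parentNode): a
After 6 (lastChild): td
After 7 (nextSibling): td (no-op, stayed)
After 8 (firstChild): label
After 9 (nextSibling): nav
After 10 (lastChild): title
After 11 (lastChild): title (no-op, stayed)
After 12 (parentNode): nav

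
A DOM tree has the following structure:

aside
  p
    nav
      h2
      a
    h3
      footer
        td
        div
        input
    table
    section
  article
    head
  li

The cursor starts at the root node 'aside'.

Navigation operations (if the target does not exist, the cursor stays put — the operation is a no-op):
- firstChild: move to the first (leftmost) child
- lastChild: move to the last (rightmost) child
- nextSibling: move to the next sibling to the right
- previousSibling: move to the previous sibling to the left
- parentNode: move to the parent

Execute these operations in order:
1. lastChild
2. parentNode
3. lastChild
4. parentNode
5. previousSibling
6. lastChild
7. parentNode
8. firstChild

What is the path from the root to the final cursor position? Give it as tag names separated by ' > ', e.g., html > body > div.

After 1 (lastChild): li
After 2 (parentNode): aside
After 3 (lastChild): li
After 4 (parentNode): aside
After 5 (previousSibling): aside (no-op, stayed)
After 6 (lastChild): li
After 7 (parentNode): aside
After 8 (firstChild): p

Answer: aside > p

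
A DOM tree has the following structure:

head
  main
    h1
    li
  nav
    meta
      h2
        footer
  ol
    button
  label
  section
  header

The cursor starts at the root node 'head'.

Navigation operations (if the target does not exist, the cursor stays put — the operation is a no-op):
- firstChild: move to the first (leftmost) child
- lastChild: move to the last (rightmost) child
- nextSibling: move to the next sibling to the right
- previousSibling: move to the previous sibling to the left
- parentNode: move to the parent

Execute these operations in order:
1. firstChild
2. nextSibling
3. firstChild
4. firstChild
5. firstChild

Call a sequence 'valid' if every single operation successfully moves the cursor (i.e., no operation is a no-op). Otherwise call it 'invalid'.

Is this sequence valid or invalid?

After 1 (firstChild): main
After 2 (nextSibling): nav
After 3 (firstChild): meta
After 4 (firstChild): h2
After 5 (firstChild): footer

Answer: valid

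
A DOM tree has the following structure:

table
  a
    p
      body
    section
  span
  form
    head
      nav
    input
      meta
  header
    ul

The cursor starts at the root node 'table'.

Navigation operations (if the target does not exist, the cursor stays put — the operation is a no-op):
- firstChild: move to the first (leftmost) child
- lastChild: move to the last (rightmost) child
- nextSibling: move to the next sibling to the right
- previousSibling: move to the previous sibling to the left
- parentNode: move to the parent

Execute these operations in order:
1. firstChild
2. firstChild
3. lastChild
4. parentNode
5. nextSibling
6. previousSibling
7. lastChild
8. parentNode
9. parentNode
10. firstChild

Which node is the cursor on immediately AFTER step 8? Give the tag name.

Answer: p

Derivation:
After 1 (firstChild): a
After 2 (firstChild): p
After 3 (lastChild): body
After 4 (parentNode): p
After 5 (nextSibling): section
After 6 (previousSibling): p
After 7 (lastChild): body
After 8 (parentNode): p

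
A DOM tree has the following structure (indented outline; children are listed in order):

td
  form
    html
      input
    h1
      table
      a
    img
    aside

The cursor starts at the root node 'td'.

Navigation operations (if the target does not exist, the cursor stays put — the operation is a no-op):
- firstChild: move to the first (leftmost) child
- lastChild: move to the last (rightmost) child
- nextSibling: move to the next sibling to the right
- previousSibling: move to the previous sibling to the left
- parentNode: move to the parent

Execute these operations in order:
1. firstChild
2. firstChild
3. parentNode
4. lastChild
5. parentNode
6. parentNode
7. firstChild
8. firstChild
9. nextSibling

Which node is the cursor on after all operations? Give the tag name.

Answer: h1

Derivation:
After 1 (firstChild): form
After 2 (firstChild): html
After 3 (parentNode): form
After 4 (lastChild): aside
After 5 (parentNode): form
After 6 (parentNode): td
After 7 (firstChild): form
After 8 (firstChild): html
After 9 (nextSibling): h1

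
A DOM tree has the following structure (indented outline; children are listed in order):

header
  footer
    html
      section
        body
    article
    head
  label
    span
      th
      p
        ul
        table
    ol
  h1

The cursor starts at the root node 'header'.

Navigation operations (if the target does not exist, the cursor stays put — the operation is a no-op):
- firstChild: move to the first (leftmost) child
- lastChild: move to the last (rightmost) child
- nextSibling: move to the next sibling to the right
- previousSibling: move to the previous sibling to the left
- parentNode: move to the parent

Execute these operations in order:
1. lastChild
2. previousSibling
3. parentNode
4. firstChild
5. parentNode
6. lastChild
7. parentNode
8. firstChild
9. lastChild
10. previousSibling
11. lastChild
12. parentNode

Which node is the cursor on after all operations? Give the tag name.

After 1 (lastChild): h1
After 2 (previousSibling): label
After 3 (parentNode): header
After 4 (firstChild): footer
After 5 (parentNode): header
After 6 (lastChild): h1
After 7 (parentNode): header
After 8 (firstChild): footer
After 9 (lastChild): head
After 10 (previousSibling): article
After 11 (lastChild): article (no-op, stayed)
After 12 (parentNode): footer

Answer: footer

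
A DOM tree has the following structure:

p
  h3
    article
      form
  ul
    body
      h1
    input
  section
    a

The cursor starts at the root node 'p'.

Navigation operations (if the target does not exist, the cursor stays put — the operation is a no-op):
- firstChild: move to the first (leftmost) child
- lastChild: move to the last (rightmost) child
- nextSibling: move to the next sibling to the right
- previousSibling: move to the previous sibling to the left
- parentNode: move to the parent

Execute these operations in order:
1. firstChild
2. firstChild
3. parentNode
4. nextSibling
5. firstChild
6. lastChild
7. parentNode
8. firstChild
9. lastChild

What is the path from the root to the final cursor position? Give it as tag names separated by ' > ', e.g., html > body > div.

After 1 (firstChild): h3
After 2 (firstChild): article
After 3 (parentNode): h3
After 4 (nextSibling): ul
After 5 (firstChild): body
After 6 (lastChild): h1
After 7 (parentNode): body
After 8 (firstChild): h1
After 9 (lastChild): h1 (no-op, stayed)

Answer: p > ul > body > h1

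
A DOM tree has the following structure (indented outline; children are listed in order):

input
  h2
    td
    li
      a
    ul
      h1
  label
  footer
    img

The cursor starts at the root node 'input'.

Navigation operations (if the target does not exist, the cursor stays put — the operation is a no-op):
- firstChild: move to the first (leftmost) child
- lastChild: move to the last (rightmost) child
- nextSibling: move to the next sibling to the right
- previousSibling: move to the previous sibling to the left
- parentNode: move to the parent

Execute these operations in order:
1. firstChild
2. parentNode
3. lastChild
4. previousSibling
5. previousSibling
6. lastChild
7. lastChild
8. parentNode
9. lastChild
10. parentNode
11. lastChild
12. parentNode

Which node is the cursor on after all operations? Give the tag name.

After 1 (firstChild): h2
After 2 (parentNode): input
After 3 (lastChild): footer
After 4 (previousSibling): label
After 5 (previousSibling): h2
After 6 (lastChild): ul
After 7 (lastChild): h1
After 8 (parentNode): ul
After 9 (lastChild): h1
After 10 (parentNode): ul
After 11 (lastChild): h1
After 12 (parentNode): ul

Answer: ul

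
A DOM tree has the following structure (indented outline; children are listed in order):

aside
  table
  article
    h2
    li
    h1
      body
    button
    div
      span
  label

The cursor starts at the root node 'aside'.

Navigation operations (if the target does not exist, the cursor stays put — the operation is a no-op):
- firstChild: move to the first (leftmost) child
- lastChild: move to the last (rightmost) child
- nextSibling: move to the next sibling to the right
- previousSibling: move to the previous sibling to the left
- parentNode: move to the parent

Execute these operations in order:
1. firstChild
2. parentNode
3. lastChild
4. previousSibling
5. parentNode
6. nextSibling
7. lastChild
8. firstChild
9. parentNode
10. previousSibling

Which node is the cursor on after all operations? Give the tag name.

Answer: aside

Derivation:
After 1 (firstChild): table
After 2 (parentNode): aside
After 3 (lastChild): label
After 4 (previousSibling): article
After 5 (parentNode): aside
After 6 (nextSibling): aside (no-op, stayed)
After 7 (lastChild): label
After 8 (firstChild): label (no-op, stayed)
After 9 (parentNode): aside
After 10 (previousSibling): aside (no-op, stayed)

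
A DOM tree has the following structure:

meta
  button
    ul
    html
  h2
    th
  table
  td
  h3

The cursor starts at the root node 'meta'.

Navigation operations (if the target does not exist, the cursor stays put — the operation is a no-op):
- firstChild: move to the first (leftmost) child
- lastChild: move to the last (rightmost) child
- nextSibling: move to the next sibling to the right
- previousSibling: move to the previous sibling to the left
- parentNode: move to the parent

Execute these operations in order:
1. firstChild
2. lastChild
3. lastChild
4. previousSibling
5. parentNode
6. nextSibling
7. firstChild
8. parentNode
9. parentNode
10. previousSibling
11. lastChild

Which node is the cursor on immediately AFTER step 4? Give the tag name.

After 1 (firstChild): button
After 2 (lastChild): html
After 3 (lastChild): html (no-op, stayed)
After 4 (previousSibling): ul

Answer: ul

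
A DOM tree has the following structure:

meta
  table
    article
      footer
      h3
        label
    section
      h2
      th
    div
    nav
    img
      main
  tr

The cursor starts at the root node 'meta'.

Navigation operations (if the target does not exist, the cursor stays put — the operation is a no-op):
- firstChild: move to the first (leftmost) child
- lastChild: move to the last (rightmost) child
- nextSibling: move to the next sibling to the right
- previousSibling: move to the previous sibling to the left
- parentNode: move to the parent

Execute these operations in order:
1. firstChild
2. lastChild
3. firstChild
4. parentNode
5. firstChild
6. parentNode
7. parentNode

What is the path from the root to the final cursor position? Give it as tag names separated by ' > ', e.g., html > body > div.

Answer: meta > table

Derivation:
After 1 (firstChild): table
After 2 (lastChild): img
After 3 (firstChild): main
After 4 (parentNode): img
After 5 (firstChild): main
After 6 (parentNode): img
After 7 (parentNode): table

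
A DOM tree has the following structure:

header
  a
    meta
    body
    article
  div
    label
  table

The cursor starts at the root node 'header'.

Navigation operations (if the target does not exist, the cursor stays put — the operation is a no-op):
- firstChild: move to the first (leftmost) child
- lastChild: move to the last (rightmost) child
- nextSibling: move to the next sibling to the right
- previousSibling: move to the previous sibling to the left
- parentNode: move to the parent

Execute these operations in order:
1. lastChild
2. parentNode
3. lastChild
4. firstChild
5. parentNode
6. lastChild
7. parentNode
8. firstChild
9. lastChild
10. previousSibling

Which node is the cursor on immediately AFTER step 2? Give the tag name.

After 1 (lastChild): table
After 2 (parentNode): header

Answer: header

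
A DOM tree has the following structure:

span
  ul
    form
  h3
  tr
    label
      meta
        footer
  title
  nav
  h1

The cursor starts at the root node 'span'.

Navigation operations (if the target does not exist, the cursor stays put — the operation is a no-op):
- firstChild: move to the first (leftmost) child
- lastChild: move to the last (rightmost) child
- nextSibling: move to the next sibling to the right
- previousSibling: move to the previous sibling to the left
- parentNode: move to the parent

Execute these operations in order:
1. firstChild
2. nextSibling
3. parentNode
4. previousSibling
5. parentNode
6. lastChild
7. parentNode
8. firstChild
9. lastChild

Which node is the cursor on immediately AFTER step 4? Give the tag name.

Answer: span

Derivation:
After 1 (firstChild): ul
After 2 (nextSibling): h3
After 3 (parentNode): span
After 4 (previousSibling): span (no-op, stayed)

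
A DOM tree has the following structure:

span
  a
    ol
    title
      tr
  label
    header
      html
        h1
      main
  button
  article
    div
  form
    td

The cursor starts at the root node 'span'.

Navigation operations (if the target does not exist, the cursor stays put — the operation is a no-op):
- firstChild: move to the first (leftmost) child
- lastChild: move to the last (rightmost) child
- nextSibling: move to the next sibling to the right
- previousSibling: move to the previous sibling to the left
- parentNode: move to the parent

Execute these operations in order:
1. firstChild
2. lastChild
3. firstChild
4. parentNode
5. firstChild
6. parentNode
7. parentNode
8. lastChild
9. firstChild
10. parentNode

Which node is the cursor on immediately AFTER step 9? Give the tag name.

Answer: tr

Derivation:
After 1 (firstChild): a
After 2 (lastChild): title
After 3 (firstChild): tr
After 4 (parentNode): title
After 5 (firstChild): tr
After 6 (parentNode): title
After 7 (parentNode): a
After 8 (lastChild): title
After 9 (firstChild): tr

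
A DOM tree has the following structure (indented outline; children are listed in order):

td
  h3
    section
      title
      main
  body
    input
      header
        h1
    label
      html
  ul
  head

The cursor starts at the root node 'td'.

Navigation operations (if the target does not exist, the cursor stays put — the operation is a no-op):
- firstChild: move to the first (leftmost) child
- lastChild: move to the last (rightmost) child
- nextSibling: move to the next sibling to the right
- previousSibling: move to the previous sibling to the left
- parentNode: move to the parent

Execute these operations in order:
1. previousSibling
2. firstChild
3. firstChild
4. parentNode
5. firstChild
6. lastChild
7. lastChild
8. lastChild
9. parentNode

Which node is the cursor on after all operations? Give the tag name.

Answer: section

Derivation:
After 1 (previousSibling): td (no-op, stayed)
After 2 (firstChild): h3
After 3 (firstChild): section
After 4 (parentNode): h3
After 5 (firstChild): section
After 6 (lastChild): main
After 7 (lastChild): main (no-op, stayed)
After 8 (lastChild): main (no-op, stayed)
After 9 (parentNode): section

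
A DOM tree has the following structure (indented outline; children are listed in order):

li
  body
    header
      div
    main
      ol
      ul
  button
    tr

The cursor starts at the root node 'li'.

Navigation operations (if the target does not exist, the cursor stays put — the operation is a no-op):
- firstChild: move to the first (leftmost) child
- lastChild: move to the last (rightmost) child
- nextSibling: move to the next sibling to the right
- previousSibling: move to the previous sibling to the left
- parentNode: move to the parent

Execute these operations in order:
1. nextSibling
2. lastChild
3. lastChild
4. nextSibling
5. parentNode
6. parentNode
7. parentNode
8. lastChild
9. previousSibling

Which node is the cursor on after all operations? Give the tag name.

Answer: body

Derivation:
After 1 (nextSibling): li (no-op, stayed)
After 2 (lastChild): button
After 3 (lastChild): tr
After 4 (nextSibling): tr (no-op, stayed)
After 5 (parentNode): button
After 6 (parentNode): li
After 7 (parentNode): li (no-op, stayed)
After 8 (lastChild): button
After 9 (previousSibling): body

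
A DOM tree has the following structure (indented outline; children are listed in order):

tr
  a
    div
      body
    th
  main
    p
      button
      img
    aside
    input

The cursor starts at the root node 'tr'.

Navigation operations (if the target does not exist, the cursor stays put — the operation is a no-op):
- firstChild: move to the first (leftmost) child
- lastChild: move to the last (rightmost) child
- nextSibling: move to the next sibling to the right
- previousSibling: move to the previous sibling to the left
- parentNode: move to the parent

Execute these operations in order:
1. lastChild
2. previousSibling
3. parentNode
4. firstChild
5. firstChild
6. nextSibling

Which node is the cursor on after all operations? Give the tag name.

Answer: th

Derivation:
After 1 (lastChild): main
After 2 (previousSibling): a
After 3 (parentNode): tr
After 4 (firstChild): a
After 5 (firstChild): div
After 6 (nextSibling): th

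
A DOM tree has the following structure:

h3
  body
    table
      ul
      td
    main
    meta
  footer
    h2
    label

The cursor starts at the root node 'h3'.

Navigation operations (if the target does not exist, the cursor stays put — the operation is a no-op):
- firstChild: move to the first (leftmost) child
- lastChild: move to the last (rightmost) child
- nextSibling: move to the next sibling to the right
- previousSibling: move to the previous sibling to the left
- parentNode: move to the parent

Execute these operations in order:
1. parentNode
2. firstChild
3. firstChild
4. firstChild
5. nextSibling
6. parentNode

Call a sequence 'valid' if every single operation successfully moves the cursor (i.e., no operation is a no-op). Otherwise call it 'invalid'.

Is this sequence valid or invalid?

After 1 (parentNode): h3 (no-op, stayed)
After 2 (firstChild): body
After 3 (firstChild): table
After 4 (firstChild): ul
After 5 (nextSibling): td
After 6 (parentNode): table

Answer: invalid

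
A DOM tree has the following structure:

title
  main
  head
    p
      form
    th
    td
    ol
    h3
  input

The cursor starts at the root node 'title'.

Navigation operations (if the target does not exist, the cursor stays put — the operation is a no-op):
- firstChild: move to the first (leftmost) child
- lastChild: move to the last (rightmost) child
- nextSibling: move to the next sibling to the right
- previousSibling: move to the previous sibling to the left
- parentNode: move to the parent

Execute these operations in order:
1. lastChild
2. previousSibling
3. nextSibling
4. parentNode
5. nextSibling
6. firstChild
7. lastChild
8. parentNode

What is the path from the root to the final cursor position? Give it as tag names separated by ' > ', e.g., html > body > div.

After 1 (lastChild): input
After 2 (previousSibling): head
After 3 (nextSibling): input
After 4 (parentNode): title
After 5 (nextSibling): title (no-op, stayed)
After 6 (firstChild): main
After 7 (lastChild): main (no-op, stayed)
After 8 (parentNode): title

Answer: title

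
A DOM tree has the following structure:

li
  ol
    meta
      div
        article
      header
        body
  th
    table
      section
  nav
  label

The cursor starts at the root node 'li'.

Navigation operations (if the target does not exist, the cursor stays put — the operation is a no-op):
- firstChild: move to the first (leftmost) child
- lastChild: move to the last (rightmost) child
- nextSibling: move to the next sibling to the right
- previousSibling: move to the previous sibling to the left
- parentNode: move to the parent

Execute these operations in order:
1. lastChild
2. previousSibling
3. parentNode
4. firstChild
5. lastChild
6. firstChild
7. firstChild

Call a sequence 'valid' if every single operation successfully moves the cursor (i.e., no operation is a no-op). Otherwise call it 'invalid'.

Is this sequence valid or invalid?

After 1 (lastChild): label
After 2 (previousSibling): nav
After 3 (parentNode): li
After 4 (firstChild): ol
After 5 (lastChild): meta
After 6 (firstChild): div
After 7 (firstChild): article

Answer: valid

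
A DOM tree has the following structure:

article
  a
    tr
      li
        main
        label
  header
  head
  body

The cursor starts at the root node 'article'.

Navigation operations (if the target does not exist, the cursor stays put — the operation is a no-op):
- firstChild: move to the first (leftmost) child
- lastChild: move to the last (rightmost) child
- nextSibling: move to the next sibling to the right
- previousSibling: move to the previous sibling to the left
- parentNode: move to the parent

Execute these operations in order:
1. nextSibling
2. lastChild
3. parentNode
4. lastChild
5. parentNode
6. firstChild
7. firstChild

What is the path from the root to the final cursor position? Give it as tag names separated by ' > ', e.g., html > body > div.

Answer: article > a > tr

Derivation:
After 1 (nextSibling): article (no-op, stayed)
After 2 (lastChild): body
After 3 (parentNode): article
After 4 (lastChild): body
After 5 (parentNode): article
After 6 (firstChild): a
After 7 (firstChild): tr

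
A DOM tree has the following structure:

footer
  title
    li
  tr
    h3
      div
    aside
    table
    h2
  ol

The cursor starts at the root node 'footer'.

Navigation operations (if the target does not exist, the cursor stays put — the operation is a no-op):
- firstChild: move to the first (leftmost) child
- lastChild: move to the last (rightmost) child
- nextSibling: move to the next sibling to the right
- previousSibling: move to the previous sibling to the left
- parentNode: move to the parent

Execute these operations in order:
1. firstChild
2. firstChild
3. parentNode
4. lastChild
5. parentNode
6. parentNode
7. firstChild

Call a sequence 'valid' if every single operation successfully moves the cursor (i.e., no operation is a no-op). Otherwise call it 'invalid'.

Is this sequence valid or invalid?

Answer: valid

Derivation:
After 1 (firstChild): title
After 2 (firstChild): li
After 3 (parentNode): title
After 4 (lastChild): li
After 5 (parentNode): title
After 6 (parentNode): footer
After 7 (firstChild): title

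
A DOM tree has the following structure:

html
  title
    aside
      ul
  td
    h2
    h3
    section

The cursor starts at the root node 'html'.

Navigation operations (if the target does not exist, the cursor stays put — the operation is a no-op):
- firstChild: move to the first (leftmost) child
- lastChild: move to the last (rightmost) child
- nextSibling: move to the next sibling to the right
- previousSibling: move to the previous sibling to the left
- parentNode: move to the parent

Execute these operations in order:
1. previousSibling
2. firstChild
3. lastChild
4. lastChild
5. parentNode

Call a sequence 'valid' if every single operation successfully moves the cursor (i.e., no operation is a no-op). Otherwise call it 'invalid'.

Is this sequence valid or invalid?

After 1 (previousSibling): html (no-op, stayed)
After 2 (firstChild): title
After 3 (lastChild): aside
After 4 (lastChild): ul
After 5 (parentNode): aside

Answer: invalid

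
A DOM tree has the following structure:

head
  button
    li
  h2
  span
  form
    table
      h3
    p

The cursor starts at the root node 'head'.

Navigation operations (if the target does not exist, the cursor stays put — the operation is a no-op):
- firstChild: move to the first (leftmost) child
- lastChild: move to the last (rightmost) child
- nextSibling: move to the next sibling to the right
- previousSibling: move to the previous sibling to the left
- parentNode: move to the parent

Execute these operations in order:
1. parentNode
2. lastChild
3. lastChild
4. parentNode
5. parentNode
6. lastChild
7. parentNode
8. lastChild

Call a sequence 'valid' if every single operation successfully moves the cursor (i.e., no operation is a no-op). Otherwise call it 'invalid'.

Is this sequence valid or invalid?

Answer: invalid

Derivation:
After 1 (parentNode): head (no-op, stayed)
After 2 (lastChild): form
After 3 (lastChild): p
After 4 (parentNode): form
After 5 (parentNode): head
After 6 (lastChild): form
After 7 (parentNode): head
After 8 (lastChild): form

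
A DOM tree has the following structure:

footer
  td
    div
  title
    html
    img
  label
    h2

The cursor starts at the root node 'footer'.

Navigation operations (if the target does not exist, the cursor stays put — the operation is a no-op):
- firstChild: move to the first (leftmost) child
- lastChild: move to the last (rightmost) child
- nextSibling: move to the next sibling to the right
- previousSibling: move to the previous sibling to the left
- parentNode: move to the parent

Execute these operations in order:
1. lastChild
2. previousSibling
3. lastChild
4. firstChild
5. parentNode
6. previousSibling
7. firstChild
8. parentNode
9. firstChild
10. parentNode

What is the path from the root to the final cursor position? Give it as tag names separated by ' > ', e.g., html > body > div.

Answer: footer > td

Derivation:
After 1 (lastChild): label
After 2 (previousSibling): title
After 3 (lastChild): img
After 4 (firstChild): img (no-op, stayed)
After 5 (parentNode): title
After 6 (previousSibling): td
After 7 (firstChild): div
After 8 (parentNode): td
After 9 (firstChild): div
After 10 (parentNode): td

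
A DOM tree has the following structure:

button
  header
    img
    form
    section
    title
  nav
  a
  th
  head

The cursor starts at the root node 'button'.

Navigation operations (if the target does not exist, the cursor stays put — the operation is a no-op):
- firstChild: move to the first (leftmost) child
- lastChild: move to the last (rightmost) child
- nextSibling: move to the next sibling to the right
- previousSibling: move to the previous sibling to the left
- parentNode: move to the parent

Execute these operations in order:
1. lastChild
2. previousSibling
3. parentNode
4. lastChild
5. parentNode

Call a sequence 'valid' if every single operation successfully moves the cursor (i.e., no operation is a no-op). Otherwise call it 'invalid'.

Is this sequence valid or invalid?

Answer: valid

Derivation:
After 1 (lastChild): head
After 2 (previousSibling): th
After 3 (parentNode): button
After 4 (lastChild): head
After 5 (parentNode): button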